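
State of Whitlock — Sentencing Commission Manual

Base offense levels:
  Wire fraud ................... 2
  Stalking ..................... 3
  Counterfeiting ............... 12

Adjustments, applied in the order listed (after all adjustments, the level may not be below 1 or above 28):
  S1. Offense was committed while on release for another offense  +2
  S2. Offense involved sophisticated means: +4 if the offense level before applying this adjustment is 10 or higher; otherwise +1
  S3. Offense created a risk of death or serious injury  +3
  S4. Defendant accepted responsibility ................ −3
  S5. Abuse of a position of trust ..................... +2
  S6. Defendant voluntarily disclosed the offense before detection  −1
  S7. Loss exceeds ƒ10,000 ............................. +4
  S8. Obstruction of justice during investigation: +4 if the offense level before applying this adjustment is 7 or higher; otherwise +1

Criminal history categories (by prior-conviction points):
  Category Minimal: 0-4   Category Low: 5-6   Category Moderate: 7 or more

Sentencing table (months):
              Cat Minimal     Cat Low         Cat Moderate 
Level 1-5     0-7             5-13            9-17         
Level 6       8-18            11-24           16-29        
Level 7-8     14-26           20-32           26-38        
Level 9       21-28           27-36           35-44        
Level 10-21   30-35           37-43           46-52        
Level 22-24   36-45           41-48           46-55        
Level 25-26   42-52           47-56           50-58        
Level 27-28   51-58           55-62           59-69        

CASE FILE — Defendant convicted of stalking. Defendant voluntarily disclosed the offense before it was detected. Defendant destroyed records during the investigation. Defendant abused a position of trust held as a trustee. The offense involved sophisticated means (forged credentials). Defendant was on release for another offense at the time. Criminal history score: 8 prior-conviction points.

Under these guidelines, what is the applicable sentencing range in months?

Base offense level for stalking: 3.
S1 applies: 3 + 2 = 5.
S2 applies (level before this adjustment is 5 < 10, so +1): 5 + 1 = 6.
S4 does not apply.
S5 applies: 6 + 2 = 8.
S6 applies: 8 − 1 = 7.
S7 does not apply.
S8 applies (level before this adjustment is 7 ≥ 7, so +4): 7 + 4 = 11.
Final offense level: 11.
Criminal history: 8 prior points → Category Moderate (7+).
Level 11 falls in the 10-21 band.
Grid: Level 10-21 × Category Moderate = 46-52 months.

46-52 months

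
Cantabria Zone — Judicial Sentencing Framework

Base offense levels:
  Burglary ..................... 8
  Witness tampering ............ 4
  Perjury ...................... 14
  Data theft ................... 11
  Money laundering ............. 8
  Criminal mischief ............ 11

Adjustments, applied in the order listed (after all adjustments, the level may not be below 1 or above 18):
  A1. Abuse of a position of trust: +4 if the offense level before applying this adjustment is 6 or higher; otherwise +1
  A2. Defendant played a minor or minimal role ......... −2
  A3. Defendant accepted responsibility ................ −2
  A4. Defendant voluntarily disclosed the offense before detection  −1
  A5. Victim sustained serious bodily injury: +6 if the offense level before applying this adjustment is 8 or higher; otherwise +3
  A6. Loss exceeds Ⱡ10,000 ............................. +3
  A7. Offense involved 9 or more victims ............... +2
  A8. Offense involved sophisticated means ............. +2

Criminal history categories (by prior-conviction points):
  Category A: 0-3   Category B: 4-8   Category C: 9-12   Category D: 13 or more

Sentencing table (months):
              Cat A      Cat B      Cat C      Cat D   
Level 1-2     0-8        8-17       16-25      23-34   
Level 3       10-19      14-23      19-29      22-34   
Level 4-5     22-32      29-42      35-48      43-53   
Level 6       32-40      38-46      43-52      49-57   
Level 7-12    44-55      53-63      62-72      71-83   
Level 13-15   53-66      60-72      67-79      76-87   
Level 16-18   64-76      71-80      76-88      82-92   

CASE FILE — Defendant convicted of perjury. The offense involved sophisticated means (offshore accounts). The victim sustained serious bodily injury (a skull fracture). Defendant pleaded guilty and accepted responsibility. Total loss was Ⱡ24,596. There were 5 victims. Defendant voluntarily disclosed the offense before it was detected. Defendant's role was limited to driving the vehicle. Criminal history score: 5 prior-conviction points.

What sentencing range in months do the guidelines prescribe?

71-80 months

Base offense level for perjury: 14.
A1 does not apply.
A2 applies: 14 − 2 = 12.
A3 applies: 12 − 2 = 10.
A4 applies: 10 − 1 = 9.
A5 applies (level before this adjustment is 9 ≥ 8, so +6): 9 + 6 = 15.
A6 applies: 15 + 3 = 18.
A7 does not apply.
A8 applies: 18 + 2 = 20.
Level 20 exceeds the maximum of 18; capped at 18.
Final offense level: 18.
Criminal history: 5 prior points → Category B (4-8).
Level 18 falls in the 16-18 band.
Grid: Level 16-18 × Category B = 71-80 months.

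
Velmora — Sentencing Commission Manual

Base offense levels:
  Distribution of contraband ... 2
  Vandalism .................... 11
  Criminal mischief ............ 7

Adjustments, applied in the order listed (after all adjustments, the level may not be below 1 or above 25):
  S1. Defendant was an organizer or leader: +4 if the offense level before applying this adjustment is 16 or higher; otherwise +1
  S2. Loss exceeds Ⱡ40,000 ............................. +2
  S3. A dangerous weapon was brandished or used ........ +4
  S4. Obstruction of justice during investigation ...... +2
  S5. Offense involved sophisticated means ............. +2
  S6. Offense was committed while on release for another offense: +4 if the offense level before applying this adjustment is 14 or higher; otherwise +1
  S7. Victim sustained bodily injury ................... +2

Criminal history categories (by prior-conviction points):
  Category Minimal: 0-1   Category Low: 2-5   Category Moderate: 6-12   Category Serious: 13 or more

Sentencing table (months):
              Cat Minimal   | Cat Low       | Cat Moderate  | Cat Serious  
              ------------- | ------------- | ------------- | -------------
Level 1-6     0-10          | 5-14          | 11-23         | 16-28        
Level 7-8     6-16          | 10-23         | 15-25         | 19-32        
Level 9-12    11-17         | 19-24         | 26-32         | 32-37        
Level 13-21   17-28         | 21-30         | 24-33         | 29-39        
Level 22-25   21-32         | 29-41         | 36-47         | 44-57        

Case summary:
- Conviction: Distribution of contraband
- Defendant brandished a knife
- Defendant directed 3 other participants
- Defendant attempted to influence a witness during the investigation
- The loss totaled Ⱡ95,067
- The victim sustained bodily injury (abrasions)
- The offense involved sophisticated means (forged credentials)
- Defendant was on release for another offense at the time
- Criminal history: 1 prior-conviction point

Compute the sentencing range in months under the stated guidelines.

Base offense level for distribution of contraband: 2.
S1 applies (level before this adjustment is 2 < 16, so +1): 2 + 1 = 3.
S2 applies: 3 + 2 = 5.
S3 applies: 5 + 4 = 9.
S4 applies: 9 + 2 = 11.
S5 applies: 11 + 2 = 13.
S6 applies (level before this adjustment is 13 < 14, so +1): 13 + 1 = 14.
S7 applies: 14 + 2 = 16.
Final offense level: 16.
Criminal history: 1 prior point → Category Minimal (0-1).
Level 16 falls in the 13-21 band.
Grid: Level 13-21 × Category Minimal = 17-28 months.

17-28 months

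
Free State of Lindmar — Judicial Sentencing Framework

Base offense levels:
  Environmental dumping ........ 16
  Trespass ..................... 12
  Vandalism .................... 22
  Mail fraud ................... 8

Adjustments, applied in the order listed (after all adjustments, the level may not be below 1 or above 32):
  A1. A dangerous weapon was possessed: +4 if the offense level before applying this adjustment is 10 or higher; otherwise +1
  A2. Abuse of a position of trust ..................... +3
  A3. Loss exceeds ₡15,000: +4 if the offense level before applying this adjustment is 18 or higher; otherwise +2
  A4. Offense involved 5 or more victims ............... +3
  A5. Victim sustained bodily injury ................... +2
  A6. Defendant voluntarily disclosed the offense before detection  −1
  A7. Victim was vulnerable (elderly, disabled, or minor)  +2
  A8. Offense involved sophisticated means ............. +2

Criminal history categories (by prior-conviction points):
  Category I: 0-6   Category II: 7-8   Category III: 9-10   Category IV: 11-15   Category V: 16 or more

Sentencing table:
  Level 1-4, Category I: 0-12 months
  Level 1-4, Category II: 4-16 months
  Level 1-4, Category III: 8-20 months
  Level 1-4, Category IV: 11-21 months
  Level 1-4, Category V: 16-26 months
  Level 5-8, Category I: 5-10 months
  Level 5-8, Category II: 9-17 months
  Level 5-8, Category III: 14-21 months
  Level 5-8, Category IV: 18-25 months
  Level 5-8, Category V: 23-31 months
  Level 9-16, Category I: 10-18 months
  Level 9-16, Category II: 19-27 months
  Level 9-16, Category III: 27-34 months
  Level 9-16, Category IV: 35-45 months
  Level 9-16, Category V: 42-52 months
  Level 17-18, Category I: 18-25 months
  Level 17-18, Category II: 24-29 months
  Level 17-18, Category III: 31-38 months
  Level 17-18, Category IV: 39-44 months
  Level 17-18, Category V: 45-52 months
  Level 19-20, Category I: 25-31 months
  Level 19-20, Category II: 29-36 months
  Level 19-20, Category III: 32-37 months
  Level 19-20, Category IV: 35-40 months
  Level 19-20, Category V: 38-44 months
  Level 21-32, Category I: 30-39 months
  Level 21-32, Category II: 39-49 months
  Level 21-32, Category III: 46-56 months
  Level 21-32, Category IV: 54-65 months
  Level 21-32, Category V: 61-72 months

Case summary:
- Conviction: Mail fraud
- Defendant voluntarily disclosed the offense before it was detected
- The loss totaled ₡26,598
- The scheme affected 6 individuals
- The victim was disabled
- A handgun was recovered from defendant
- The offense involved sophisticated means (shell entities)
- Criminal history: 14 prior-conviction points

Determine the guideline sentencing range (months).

Base offense level for mail fraud: 8.
A1 applies (level before this adjustment is 8 < 10, so +1): 8 + 1 = 9.
A3 applies (level before this adjustment is 9 < 18, so +2): 9 + 2 = 11.
A4 applies: 11 + 3 = 14.
A5 does not apply.
A6 applies: 14 − 1 = 13.
A7 applies: 13 + 2 = 15.
A8 applies: 15 + 2 = 17.
Final offense level: 17.
Criminal history: 14 prior points → Category IV (11-15).
Level 17 falls in the 17-18 band.
Grid: Level 17-18 × Category IV = 39-44 months.

39-44 months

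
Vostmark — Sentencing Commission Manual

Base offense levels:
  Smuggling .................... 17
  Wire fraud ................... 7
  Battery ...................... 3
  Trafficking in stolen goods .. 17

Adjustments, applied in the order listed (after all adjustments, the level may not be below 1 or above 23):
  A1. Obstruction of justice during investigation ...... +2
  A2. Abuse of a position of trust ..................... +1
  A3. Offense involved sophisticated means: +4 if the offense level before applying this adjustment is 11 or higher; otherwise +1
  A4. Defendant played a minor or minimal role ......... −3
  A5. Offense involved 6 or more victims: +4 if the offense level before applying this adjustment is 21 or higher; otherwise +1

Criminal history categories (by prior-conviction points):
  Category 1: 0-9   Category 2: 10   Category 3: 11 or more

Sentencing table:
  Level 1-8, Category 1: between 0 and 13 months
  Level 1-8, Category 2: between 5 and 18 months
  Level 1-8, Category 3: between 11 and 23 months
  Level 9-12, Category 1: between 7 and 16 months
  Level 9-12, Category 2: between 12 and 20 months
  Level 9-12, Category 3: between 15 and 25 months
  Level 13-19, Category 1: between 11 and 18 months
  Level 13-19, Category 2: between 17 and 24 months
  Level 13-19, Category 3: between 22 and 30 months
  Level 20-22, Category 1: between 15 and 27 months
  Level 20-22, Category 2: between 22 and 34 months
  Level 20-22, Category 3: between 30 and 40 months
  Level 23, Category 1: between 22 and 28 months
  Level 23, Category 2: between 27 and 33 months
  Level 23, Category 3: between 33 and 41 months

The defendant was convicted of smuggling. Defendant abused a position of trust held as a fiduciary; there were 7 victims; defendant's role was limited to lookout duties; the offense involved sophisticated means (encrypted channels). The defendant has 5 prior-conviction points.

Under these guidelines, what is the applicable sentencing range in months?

15-27 months

Base offense level for smuggling: 17.
A2 applies: 17 + 1 = 18.
A3 applies (level before this adjustment is 18 ≥ 11, so +4): 18 + 4 = 22.
A4 applies: 22 − 3 = 19.
A5 applies (level before this adjustment is 19 < 21, so +1): 19 + 1 = 20.
Final offense level: 20.
Criminal history: 5 prior points → Category 1 (0-9).
Level 20 falls in the 20-22 band.
Grid: Level 20-22 × Category 1 = 15-27 months.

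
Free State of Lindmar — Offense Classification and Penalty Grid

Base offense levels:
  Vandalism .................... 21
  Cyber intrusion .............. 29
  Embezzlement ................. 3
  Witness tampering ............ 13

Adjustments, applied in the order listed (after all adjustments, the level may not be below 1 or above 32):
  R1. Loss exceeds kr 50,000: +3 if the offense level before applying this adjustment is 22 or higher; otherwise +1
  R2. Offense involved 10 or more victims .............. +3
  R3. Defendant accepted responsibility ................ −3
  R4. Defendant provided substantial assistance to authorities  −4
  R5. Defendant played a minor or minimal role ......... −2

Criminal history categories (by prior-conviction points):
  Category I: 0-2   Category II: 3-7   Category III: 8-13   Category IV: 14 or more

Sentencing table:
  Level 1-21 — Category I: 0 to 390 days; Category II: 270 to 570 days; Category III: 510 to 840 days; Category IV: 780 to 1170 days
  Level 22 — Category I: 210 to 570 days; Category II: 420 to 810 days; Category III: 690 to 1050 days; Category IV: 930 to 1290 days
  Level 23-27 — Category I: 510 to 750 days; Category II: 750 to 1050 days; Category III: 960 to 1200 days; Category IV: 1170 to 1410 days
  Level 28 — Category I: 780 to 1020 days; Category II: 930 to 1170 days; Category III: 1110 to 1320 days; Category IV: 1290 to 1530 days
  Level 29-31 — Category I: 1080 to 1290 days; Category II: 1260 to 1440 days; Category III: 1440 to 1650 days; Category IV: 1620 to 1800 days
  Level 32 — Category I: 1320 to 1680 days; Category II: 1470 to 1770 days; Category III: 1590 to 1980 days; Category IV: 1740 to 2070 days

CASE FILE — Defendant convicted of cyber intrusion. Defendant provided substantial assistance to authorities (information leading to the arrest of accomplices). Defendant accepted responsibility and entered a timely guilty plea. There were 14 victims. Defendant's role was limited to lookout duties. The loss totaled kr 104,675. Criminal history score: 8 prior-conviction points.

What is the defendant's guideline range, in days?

Base offense level for cyber intrusion: 29.
R1 applies (level before this adjustment is 29 ≥ 22, so +3): 29 + 3 = 32.
R2 applies: 32 + 3 = 35.
R3 applies: 35 − 3 = 32.
R4 applies: 32 − 4 = 28.
R5 applies: 28 − 2 = 26.
Final offense level: 26.
Criminal history: 8 prior points → Category III (8-13).
Level 26 falls in the 23-27 band.
Grid: Level 23-27 × Category III = 960-1200 days.

960-1200 days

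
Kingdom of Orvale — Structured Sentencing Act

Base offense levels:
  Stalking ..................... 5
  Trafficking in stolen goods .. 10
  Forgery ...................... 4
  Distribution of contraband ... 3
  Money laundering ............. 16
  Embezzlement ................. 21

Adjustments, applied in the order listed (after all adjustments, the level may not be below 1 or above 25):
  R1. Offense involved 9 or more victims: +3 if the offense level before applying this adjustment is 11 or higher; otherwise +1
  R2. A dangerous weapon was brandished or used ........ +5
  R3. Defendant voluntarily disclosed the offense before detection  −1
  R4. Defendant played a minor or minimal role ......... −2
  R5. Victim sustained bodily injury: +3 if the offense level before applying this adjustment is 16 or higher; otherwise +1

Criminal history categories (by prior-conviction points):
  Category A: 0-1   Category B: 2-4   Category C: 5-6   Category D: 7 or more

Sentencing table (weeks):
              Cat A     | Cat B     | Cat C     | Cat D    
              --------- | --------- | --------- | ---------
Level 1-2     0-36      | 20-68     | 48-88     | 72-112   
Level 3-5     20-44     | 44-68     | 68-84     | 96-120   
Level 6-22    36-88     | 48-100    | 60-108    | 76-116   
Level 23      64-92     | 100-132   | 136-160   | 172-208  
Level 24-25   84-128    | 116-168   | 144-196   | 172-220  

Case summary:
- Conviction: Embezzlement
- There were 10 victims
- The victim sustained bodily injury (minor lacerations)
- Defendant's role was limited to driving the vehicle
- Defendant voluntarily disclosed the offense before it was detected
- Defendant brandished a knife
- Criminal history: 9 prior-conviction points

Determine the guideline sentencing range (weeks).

Base offense level for embezzlement: 21.
R1 applies (level before this adjustment is 21 ≥ 11, so +3): 21 + 3 = 24.
R2 applies: 24 + 5 = 29.
R3 applies: 29 − 1 = 28.
R4 applies: 28 − 2 = 26.
R5 applies (level before this adjustment is 26 ≥ 16, so +3): 26 + 3 = 29.
Level 29 exceeds the maximum of 25; capped at 25.
Final offense level: 25.
Criminal history: 9 prior points → Category D (7+).
Level 25 falls in the 24-25 band.
Grid: Level 24-25 × Category D = 172-220 weeks.

172-220 weeks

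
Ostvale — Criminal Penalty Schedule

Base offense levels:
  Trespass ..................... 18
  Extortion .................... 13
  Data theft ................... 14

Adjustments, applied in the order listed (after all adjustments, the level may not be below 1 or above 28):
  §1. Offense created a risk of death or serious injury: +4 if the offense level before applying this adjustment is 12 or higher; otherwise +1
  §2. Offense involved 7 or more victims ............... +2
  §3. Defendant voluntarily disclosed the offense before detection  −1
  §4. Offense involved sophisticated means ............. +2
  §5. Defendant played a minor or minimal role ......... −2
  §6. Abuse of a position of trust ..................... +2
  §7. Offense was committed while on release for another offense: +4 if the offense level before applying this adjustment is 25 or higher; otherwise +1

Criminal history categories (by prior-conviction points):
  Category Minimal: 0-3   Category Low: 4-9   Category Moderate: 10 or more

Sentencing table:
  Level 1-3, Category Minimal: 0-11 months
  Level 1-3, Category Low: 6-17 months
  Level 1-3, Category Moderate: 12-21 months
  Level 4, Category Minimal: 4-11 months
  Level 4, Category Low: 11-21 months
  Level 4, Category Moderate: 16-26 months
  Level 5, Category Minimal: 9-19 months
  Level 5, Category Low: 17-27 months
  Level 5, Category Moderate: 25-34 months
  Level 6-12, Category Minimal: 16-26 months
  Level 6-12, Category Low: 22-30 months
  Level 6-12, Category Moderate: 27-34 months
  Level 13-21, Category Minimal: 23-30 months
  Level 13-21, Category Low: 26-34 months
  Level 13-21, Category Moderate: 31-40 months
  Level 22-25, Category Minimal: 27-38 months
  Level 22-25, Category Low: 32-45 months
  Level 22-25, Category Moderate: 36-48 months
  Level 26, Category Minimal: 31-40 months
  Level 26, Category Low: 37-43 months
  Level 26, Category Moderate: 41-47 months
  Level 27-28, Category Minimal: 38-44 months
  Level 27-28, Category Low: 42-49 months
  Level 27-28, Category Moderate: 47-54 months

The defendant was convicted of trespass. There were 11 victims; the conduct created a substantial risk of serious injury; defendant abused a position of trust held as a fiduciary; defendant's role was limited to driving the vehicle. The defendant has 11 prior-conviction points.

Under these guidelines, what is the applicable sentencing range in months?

36-48 months

Base offense level for trespass: 18.
§1 applies (level before this adjustment is 18 ≥ 12, so +4): 18 + 4 = 22.
§2 applies: 22 + 2 = 24.
§5 applies: 24 − 2 = 22.
§6 applies: 22 + 2 = 24.
§7 does not apply.
Final offense level: 24.
Criminal history: 11 prior points → Category Moderate (10+).
Level 24 falls in the 22-25 band.
Grid: Level 22-25 × Category Moderate = 36-48 months.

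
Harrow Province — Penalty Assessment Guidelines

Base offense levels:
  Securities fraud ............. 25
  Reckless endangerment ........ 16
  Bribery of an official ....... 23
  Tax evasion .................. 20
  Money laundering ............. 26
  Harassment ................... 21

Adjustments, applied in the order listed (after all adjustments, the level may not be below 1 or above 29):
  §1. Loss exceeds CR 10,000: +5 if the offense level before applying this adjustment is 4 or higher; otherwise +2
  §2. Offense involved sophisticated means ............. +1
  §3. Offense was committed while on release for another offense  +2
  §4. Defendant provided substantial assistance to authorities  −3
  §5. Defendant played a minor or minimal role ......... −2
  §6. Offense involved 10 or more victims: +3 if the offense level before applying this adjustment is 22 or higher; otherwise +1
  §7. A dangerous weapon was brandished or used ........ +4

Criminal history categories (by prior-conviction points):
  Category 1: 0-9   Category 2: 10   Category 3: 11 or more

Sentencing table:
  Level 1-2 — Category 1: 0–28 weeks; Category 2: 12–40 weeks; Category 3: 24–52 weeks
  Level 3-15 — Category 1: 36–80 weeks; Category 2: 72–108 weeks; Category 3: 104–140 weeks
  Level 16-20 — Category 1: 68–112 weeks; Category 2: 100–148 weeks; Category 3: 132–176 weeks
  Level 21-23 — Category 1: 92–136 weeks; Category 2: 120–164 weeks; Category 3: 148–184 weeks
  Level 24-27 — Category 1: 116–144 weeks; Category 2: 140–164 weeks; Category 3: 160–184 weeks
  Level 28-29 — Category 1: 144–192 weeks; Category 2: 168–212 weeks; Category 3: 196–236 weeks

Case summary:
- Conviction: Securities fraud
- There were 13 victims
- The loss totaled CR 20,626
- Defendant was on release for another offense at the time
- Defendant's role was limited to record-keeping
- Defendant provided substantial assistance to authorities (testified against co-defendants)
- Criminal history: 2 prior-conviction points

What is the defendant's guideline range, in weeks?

144-192 weeks

Base offense level for securities fraud: 25.
§1 applies (level before this adjustment is 25 ≥ 4, so +5): 25 + 5 = 30.
§3 applies: 30 + 2 = 32.
§4 applies: 32 − 3 = 29.
§5 applies: 29 − 2 = 27.
§6 applies (level before this adjustment is 27 ≥ 22, so +3): 27 + 3 = 30.
§7 does not apply.
Level 30 exceeds the maximum of 29; capped at 29.
Final offense level: 29.
Criminal history: 2 prior points → Category 1 (0-9).
Level 29 falls in the 28-29 band.
Grid: Level 28-29 × Category 1 = 144-192 weeks.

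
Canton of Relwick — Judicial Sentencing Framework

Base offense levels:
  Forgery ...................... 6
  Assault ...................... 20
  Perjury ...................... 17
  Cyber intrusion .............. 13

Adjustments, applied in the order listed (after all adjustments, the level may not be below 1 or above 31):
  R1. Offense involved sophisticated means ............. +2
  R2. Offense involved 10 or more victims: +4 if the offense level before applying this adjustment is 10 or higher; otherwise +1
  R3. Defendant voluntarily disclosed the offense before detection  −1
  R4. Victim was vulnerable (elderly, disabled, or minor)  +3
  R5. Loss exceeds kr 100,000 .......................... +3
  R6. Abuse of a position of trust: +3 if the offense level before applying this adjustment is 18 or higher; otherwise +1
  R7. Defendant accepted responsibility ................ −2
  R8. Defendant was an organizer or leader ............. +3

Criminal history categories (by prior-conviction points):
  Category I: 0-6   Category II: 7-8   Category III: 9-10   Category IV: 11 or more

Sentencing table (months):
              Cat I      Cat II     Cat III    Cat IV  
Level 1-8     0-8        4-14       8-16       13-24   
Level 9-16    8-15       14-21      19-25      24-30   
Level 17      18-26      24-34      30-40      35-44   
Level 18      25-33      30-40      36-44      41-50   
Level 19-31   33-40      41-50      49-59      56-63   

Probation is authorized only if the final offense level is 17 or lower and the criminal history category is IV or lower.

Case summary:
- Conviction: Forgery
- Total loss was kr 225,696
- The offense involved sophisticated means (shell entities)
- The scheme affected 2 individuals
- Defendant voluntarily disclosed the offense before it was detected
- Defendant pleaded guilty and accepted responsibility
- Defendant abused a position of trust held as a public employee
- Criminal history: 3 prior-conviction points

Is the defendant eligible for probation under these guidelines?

Base offense level for forgery: 6.
R1 applies: 6 + 2 = 8.
R3 applies: 8 − 1 = 7.
R5 applies: 7 + 3 = 10.
R6 applies (level before this adjustment is 10 < 18, so +1): 10 + 1 = 11.
R7 applies: 11 − 2 = 9.
Final offense level: 9.
Criminal history: 3 prior points → Category I (0-6).
Level 9 falls in the 9-16 band.
Grid: Level 9-16 × Category I = 8-15 months.
Probation check: level 9 ≤ 17 and category I ≤ IV → eligible.

Yes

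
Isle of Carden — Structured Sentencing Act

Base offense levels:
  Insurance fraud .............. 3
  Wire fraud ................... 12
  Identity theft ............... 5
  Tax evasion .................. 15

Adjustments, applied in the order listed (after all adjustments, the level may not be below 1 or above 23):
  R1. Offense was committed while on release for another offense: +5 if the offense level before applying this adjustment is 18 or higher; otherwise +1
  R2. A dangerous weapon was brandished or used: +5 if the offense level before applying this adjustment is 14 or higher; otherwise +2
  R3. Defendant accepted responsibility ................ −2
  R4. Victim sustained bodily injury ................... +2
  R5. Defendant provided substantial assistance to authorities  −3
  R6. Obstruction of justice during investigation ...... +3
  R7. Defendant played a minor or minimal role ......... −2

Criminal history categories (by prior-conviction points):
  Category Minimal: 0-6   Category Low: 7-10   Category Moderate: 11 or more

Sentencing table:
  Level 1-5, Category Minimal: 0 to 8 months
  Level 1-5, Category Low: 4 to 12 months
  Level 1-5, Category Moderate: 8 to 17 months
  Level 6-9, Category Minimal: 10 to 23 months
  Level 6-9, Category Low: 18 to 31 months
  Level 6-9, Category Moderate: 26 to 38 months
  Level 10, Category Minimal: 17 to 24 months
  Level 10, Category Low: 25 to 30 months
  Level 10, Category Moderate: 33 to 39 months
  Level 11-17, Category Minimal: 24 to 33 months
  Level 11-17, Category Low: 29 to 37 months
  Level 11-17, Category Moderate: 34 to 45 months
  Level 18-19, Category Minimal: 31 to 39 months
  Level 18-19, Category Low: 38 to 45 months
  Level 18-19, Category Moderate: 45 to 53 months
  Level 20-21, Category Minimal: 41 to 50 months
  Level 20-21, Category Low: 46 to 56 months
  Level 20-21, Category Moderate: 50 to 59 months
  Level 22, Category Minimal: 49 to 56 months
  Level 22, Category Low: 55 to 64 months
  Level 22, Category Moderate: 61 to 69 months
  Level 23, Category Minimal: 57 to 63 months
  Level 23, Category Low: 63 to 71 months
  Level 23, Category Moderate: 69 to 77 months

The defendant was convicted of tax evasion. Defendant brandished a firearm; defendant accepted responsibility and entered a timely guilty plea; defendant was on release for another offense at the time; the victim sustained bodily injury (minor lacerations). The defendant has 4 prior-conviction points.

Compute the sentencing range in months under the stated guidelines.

41-50 months

Base offense level for tax evasion: 15.
R1 applies (level before this adjustment is 15 < 18, so +1): 15 + 1 = 16.
R2 applies (level before this adjustment is 16 ≥ 14, so +5): 16 + 5 = 21.
R3 applies: 21 − 2 = 19.
R4 applies: 19 + 2 = 21.
R5 does not apply.
R7 does not apply.
Final offense level: 21.
Criminal history: 4 prior points → Category Minimal (0-6).
Level 21 falls in the 20-21 band.
Grid: Level 20-21 × Category Minimal = 41-50 months.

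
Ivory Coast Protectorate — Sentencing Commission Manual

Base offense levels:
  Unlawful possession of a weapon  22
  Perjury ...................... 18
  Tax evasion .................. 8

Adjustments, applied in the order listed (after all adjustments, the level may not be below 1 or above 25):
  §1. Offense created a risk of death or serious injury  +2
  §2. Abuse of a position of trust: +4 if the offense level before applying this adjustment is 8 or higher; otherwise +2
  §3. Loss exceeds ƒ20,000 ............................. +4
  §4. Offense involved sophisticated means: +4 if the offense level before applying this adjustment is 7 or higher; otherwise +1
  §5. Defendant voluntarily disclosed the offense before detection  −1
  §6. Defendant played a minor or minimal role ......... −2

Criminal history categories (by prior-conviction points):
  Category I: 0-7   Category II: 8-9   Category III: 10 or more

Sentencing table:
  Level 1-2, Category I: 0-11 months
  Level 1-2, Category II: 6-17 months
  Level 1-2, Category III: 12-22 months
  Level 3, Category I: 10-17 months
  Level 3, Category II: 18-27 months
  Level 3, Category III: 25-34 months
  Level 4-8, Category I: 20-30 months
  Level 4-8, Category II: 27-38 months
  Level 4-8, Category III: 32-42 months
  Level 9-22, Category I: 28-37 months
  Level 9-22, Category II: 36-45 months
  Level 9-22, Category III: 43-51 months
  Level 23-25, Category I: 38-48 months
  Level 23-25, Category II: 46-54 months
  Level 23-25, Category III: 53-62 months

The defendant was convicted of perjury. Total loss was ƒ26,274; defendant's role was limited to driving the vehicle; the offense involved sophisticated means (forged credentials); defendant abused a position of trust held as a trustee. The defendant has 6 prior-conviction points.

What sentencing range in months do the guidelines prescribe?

38-48 months

Base offense level for perjury: 18.
§2 applies (level before this adjustment is 18 ≥ 8, so +4): 18 + 4 = 22.
§3 applies: 22 + 4 = 26.
§4 applies (level before this adjustment is 26 ≥ 7, so +4): 26 + 4 = 30.
§5 does not apply.
§6 applies: 30 − 2 = 28.
Level 28 exceeds the maximum of 25; capped at 25.
Final offense level: 25.
Criminal history: 6 prior points → Category I (0-7).
Level 25 falls in the 23-25 band.
Grid: Level 23-25 × Category I = 38-48 months.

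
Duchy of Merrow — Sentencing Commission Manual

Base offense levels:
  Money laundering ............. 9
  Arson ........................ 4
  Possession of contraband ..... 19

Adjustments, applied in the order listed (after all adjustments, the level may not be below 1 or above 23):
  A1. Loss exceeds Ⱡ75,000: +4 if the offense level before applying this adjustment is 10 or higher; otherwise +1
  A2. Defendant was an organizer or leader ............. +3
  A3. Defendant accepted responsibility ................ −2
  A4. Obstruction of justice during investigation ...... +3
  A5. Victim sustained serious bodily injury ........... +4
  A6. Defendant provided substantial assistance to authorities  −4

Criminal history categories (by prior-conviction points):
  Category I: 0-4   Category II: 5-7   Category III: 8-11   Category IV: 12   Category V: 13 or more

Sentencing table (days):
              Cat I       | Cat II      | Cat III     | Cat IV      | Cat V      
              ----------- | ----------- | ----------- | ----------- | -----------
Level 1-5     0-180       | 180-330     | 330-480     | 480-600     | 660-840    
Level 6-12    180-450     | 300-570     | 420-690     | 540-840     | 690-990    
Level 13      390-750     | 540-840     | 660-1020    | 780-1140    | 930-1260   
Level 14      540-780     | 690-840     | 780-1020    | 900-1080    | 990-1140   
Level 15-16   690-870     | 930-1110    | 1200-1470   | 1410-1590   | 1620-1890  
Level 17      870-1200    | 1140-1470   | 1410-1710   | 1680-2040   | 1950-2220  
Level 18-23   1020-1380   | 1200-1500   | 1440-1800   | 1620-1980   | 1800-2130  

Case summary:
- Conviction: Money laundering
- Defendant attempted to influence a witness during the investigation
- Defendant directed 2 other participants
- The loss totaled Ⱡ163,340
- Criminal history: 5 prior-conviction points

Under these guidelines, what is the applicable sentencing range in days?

Base offense level for money laundering: 9.
A1 applies (level before this adjustment is 9 < 10, so +1): 9 + 1 = 10.
A2 applies: 10 + 3 = 13.
A4 applies: 13 + 3 = 16.
A6 does not apply.
Final offense level: 16.
Criminal history: 5 prior points → Category II (5-7).
Level 16 falls in the 15-16 band.
Grid: Level 15-16 × Category II = 930-1110 days.

930-1110 days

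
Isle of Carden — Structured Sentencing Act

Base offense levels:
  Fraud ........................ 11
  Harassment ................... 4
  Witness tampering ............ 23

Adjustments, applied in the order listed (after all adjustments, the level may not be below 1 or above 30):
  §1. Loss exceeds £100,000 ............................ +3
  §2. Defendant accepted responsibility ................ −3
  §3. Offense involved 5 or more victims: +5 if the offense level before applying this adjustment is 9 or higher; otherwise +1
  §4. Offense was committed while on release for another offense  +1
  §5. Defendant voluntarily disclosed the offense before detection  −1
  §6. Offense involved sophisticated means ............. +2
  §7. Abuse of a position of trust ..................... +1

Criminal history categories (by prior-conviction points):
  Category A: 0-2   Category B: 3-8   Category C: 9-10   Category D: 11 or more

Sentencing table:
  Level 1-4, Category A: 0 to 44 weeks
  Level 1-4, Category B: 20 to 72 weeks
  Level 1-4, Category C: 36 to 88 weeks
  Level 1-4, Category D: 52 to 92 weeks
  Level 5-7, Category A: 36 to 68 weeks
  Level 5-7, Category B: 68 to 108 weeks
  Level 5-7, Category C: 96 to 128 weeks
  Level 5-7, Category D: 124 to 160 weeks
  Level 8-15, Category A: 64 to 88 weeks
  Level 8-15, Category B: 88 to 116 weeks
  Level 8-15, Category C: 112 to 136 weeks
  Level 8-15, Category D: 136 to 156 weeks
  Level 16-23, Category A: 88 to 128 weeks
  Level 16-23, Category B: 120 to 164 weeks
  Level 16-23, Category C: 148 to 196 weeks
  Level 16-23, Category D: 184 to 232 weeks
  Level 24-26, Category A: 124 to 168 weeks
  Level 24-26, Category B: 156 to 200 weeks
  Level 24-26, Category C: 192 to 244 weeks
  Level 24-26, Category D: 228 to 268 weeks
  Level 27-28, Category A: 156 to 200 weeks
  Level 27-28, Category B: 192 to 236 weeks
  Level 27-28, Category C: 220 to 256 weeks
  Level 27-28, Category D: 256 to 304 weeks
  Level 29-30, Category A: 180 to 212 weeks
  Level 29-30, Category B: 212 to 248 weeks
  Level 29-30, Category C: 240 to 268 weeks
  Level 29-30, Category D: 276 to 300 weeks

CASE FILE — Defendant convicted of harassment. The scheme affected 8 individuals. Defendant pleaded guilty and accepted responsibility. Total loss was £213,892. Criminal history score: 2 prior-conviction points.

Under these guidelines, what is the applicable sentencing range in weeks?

Base offense level for harassment: 4.
§1 applies: 4 + 3 = 7.
§2 applies: 7 − 3 = 4.
§3 applies (level before this adjustment is 4 < 9, so +1): 4 + 1 = 5.
§4 does not apply.
§5 does not apply.
Final offense level: 5.
Criminal history: 2 prior points → Category A (0-2).
Level 5 falls in the 5-7 band.
Grid: Level 5-7 × Category A = 36-68 weeks.

36-68 weeks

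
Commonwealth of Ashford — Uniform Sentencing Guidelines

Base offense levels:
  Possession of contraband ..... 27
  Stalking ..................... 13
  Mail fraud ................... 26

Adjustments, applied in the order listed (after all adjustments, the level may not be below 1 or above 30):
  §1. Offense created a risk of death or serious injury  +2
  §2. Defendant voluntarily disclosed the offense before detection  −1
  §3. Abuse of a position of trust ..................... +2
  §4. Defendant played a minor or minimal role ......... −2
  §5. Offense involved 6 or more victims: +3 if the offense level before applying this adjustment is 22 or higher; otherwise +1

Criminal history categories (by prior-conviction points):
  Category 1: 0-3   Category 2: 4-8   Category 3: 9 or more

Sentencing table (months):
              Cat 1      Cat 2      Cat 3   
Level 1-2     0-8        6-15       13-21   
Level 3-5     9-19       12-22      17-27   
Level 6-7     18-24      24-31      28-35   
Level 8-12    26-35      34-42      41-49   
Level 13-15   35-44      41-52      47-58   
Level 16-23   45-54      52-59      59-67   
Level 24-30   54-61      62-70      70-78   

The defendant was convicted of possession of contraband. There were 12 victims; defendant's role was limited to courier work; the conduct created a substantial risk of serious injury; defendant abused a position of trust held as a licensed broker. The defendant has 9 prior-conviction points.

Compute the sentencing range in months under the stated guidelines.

Base offense level for possession of contraband: 27.
§1 applies: 27 + 2 = 29.
§2 does not apply.
§3 applies: 29 + 2 = 31.
§4 applies: 31 − 2 = 29.
§5 applies (level before this adjustment is 29 ≥ 22, so +3): 29 + 3 = 32.
Level 32 exceeds the maximum of 30; capped at 30.
Final offense level: 30.
Criminal history: 9 prior points → Category 3 (9+).
Level 30 falls in the 24-30 band.
Grid: Level 24-30 × Category 3 = 70-78 months.

70-78 months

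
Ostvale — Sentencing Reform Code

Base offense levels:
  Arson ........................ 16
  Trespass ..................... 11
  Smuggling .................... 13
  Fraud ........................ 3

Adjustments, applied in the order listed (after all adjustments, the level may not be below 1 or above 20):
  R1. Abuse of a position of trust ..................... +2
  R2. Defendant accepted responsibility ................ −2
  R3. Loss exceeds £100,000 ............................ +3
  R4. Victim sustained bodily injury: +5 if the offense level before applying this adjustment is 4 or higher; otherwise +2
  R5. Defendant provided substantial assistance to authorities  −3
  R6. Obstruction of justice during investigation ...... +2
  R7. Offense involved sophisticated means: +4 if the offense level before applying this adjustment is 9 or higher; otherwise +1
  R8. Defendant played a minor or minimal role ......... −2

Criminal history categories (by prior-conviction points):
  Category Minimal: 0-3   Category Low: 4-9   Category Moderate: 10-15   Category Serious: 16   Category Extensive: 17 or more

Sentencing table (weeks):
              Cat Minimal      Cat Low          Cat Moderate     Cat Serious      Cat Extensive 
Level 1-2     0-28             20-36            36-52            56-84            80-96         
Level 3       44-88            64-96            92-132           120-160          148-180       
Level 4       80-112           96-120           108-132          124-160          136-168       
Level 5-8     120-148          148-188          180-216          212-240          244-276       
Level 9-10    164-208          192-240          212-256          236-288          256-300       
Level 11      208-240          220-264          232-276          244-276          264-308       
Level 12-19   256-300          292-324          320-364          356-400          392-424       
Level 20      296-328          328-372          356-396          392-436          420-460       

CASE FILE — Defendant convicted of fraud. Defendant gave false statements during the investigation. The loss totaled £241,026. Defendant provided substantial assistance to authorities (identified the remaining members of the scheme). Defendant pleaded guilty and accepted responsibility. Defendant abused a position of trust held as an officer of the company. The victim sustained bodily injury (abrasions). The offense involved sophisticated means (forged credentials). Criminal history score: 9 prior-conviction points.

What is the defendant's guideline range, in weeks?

292-324 weeks

Base offense level for fraud: 3.
R1 applies: 3 + 2 = 5.
R2 applies: 5 − 2 = 3.
R3 applies: 3 + 3 = 6.
R4 applies (level before this adjustment is 6 ≥ 4, so +5): 6 + 5 = 11.
R5 applies: 11 − 3 = 8.
R6 applies: 8 + 2 = 10.
R7 applies (level before this adjustment is 10 ≥ 9, so +4): 10 + 4 = 14.
Final offense level: 14.
Criminal history: 9 prior points → Category Low (4-9).
Level 14 falls in the 12-19 band.
Grid: Level 12-19 × Category Low = 292-324 weeks.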